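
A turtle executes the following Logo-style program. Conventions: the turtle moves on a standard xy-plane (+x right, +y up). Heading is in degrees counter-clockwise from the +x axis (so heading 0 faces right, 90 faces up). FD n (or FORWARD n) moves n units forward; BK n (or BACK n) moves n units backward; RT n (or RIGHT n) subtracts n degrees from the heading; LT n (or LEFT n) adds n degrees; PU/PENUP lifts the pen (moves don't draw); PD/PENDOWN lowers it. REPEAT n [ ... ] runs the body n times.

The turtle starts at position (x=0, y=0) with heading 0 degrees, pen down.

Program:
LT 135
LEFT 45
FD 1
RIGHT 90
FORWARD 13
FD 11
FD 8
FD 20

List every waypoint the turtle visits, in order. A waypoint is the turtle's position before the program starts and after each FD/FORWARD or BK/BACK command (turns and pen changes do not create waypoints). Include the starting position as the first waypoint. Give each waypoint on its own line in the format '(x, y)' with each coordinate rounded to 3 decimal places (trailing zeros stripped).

Executing turtle program step by step:
Start: pos=(0,0), heading=0, pen down
LT 135: heading 0 -> 135
LT 45: heading 135 -> 180
FD 1: (0,0) -> (-1,0) [heading=180, draw]
RT 90: heading 180 -> 90
FD 13: (-1,0) -> (-1,13) [heading=90, draw]
FD 11: (-1,13) -> (-1,24) [heading=90, draw]
FD 8: (-1,24) -> (-1,32) [heading=90, draw]
FD 20: (-1,32) -> (-1,52) [heading=90, draw]
Final: pos=(-1,52), heading=90, 5 segment(s) drawn
Waypoints (6 total):
(0, 0)
(-1, 0)
(-1, 13)
(-1, 24)
(-1, 32)
(-1, 52)

Answer: (0, 0)
(-1, 0)
(-1, 13)
(-1, 24)
(-1, 32)
(-1, 52)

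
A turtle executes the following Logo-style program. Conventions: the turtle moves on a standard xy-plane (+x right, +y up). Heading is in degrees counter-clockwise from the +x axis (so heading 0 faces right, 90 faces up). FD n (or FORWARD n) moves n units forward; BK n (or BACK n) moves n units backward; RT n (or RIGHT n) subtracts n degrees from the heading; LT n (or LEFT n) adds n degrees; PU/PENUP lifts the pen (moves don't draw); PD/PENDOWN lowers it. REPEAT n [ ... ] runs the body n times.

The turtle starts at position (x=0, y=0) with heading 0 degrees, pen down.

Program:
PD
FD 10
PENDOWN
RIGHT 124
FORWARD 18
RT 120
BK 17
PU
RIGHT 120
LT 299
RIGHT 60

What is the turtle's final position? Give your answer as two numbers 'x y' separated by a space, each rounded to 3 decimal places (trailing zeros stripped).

Answer: 7.387 -30.202

Derivation:
Executing turtle program step by step:
Start: pos=(0,0), heading=0, pen down
PD: pen down
FD 10: (0,0) -> (10,0) [heading=0, draw]
PD: pen down
RT 124: heading 0 -> 236
FD 18: (10,0) -> (-0.065,-14.923) [heading=236, draw]
RT 120: heading 236 -> 116
BK 17: (-0.065,-14.923) -> (7.387,-30.202) [heading=116, draw]
PU: pen up
RT 120: heading 116 -> 356
LT 299: heading 356 -> 295
RT 60: heading 295 -> 235
Final: pos=(7.387,-30.202), heading=235, 3 segment(s) drawn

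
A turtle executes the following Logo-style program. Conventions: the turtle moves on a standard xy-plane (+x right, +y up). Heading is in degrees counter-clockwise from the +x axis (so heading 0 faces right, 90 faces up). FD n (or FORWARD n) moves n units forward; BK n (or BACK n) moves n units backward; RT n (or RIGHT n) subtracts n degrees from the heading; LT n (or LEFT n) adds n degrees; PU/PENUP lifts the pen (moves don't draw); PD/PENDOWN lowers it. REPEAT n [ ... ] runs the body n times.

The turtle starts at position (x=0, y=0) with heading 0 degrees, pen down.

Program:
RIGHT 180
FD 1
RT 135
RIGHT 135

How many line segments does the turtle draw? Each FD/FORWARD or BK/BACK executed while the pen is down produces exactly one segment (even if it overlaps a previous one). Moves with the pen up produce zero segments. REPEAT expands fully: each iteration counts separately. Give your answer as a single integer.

Executing turtle program step by step:
Start: pos=(0,0), heading=0, pen down
RT 180: heading 0 -> 180
FD 1: (0,0) -> (-1,0) [heading=180, draw]
RT 135: heading 180 -> 45
RT 135: heading 45 -> 270
Final: pos=(-1,0), heading=270, 1 segment(s) drawn
Segments drawn: 1

Answer: 1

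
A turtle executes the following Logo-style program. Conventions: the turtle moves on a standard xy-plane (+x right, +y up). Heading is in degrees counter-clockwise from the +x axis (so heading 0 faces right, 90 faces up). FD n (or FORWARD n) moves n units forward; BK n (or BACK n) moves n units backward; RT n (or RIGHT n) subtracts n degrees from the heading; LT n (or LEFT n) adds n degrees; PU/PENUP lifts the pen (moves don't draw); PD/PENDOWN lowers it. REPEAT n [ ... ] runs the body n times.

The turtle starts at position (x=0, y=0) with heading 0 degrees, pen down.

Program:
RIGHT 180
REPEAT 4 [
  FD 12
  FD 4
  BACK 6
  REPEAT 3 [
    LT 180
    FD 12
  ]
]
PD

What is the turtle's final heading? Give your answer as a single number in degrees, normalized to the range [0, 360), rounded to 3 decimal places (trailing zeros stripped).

Answer: 180

Derivation:
Executing turtle program step by step:
Start: pos=(0,0), heading=0, pen down
RT 180: heading 0 -> 180
REPEAT 4 [
  -- iteration 1/4 --
  FD 12: (0,0) -> (-12,0) [heading=180, draw]
  FD 4: (-12,0) -> (-16,0) [heading=180, draw]
  BK 6: (-16,0) -> (-10,0) [heading=180, draw]
  REPEAT 3 [
    -- iteration 1/3 --
    LT 180: heading 180 -> 0
    FD 12: (-10,0) -> (2,0) [heading=0, draw]
    -- iteration 2/3 --
    LT 180: heading 0 -> 180
    FD 12: (2,0) -> (-10,0) [heading=180, draw]
    -- iteration 3/3 --
    LT 180: heading 180 -> 0
    FD 12: (-10,0) -> (2,0) [heading=0, draw]
  ]
  -- iteration 2/4 --
  FD 12: (2,0) -> (14,0) [heading=0, draw]
  FD 4: (14,0) -> (18,0) [heading=0, draw]
  BK 6: (18,0) -> (12,0) [heading=0, draw]
  REPEAT 3 [
    -- iteration 1/3 --
    LT 180: heading 0 -> 180
    FD 12: (12,0) -> (0,0) [heading=180, draw]
    -- iteration 2/3 --
    LT 180: heading 180 -> 0
    FD 12: (0,0) -> (12,0) [heading=0, draw]
    -- iteration 3/3 --
    LT 180: heading 0 -> 180
    FD 12: (12,0) -> (0,0) [heading=180, draw]
  ]
  -- iteration 3/4 --
  FD 12: (0,0) -> (-12,0) [heading=180, draw]
  FD 4: (-12,0) -> (-16,0) [heading=180, draw]
  BK 6: (-16,0) -> (-10,0) [heading=180, draw]
  REPEAT 3 [
    -- iteration 1/3 --
    LT 180: heading 180 -> 0
    FD 12: (-10,0) -> (2,0) [heading=0, draw]
    -- iteration 2/3 --
    LT 180: heading 0 -> 180
    FD 12: (2,0) -> (-10,0) [heading=180, draw]
    -- iteration 3/3 --
    LT 180: heading 180 -> 0
    FD 12: (-10,0) -> (2,0) [heading=0, draw]
  ]
  -- iteration 4/4 --
  FD 12: (2,0) -> (14,0) [heading=0, draw]
  FD 4: (14,0) -> (18,0) [heading=0, draw]
  BK 6: (18,0) -> (12,0) [heading=0, draw]
  REPEAT 3 [
    -- iteration 1/3 --
    LT 180: heading 0 -> 180
    FD 12: (12,0) -> (0,0) [heading=180, draw]
    -- iteration 2/3 --
    LT 180: heading 180 -> 0
    FD 12: (0,0) -> (12,0) [heading=0, draw]
    -- iteration 3/3 --
    LT 180: heading 0 -> 180
    FD 12: (12,0) -> (0,0) [heading=180, draw]
  ]
]
PD: pen down
Final: pos=(0,0), heading=180, 24 segment(s) drawn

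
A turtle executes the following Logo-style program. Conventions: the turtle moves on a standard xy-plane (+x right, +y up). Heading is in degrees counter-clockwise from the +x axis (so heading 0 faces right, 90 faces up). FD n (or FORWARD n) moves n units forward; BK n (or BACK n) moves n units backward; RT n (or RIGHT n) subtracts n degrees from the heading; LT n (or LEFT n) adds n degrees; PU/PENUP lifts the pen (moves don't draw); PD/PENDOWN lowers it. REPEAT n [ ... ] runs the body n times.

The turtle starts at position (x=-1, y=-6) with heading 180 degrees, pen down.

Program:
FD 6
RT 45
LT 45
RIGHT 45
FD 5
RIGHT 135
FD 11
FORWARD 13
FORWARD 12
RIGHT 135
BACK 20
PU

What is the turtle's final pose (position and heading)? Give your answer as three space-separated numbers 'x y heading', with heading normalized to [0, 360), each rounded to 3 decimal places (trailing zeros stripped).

Executing turtle program step by step:
Start: pos=(-1,-6), heading=180, pen down
FD 6: (-1,-6) -> (-7,-6) [heading=180, draw]
RT 45: heading 180 -> 135
LT 45: heading 135 -> 180
RT 45: heading 180 -> 135
FD 5: (-7,-6) -> (-10.536,-2.464) [heading=135, draw]
RT 135: heading 135 -> 0
FD 11: (-10.536,-2.464) -> (0.464,-2.464) [heading=0, draw]
FD 13: (0.464,-2.464) -> (13.464,-2.464) [heading=0, draw]
FD 12: (13.464,-2.464) -> (25.464,-2.464) [heading=0, draw]
RT 135: heading 0 -> 225
BK 20: (25.464,-2.464) -> (39.607,11.678) [heading=225, draw]
PU: pen up
Final: pos=(39.607,11.678), heading=225, 6 segment(s) drawn

Answer: 39.607 11.678 225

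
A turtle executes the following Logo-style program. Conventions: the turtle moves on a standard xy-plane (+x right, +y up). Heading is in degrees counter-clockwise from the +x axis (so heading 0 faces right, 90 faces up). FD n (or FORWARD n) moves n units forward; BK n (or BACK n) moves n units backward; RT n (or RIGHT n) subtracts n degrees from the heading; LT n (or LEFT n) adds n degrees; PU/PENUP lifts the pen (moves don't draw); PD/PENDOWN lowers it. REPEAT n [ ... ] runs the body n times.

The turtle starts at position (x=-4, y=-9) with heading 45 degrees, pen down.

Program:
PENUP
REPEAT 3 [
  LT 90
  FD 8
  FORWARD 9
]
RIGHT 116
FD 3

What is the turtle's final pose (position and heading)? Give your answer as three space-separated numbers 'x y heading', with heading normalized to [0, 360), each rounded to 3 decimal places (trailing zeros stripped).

Answer: -18.857 -21.998 199

Derivation:
Executing turtle program step by step:
Start: pos=(-4,-9), heading=45, pen down
PU: pen up
REPEAT 3 [
  -- iteration 1/3 --
  LT 90: heading 45 -> 135
  FD 8: (-4,-9) -> (-9.657,-3.343) [heading=135, move]
  FD 9: (-9.657,-3.343) -> (-16.021,3.021) [heading=135, move]
  -- iteration 2/3 --
  LT 90: heading 135 -> 225
  FD 8: (-16.021,3.021) -> (-21.678,-2.636) [heading=225, move]
  FD 9: (-21.678,-2.636) -> (-28.042,-9) [heading=225, move]
  -- iteration 3/3 --
  LT 90: heading 225 -> 315
  FD 8: (-28.042,-9) -> (-22.385,-14.657) [heading=315, move]
  FD 9: (-22.385,-14.657) -> (-16.021,-21.021) [heading=315, move]
]
RT 116: heading 315 -> 199
FD 3: (-16.021,-21.021) -> (-18.857,-21.998) [heading=199, move]
Final: pos=(-18.857,-21.998), heading=199, 0 segment(s) drawn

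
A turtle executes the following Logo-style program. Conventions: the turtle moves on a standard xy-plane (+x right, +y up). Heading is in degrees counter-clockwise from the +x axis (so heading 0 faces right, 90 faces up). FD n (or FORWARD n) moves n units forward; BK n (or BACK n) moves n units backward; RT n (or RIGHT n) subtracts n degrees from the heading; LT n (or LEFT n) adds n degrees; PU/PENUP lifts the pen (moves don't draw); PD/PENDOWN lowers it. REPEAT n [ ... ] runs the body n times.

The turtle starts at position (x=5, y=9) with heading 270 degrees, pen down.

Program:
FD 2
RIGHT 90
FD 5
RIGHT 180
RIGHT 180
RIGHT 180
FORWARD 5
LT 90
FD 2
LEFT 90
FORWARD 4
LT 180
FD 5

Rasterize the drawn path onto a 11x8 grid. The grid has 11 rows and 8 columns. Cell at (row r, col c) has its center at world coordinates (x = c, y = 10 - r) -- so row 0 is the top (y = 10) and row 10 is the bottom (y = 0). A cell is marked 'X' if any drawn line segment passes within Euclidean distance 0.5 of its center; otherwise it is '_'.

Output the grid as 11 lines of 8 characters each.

Segment 0: (5,9) -> (5,7)
Segment 1: (5,7) -> (0,7)
Segment 2: (0,7) -> (5,7)
Segment 3: (5,7) -> (5,9)
Segment 4: (5,9) -> (1,9)
Segment 5: (1,9) -> (6,9)

Answer: ________
_XXXXXX_
_____X__
XXXXXX__
________
________
________
________
________
________
________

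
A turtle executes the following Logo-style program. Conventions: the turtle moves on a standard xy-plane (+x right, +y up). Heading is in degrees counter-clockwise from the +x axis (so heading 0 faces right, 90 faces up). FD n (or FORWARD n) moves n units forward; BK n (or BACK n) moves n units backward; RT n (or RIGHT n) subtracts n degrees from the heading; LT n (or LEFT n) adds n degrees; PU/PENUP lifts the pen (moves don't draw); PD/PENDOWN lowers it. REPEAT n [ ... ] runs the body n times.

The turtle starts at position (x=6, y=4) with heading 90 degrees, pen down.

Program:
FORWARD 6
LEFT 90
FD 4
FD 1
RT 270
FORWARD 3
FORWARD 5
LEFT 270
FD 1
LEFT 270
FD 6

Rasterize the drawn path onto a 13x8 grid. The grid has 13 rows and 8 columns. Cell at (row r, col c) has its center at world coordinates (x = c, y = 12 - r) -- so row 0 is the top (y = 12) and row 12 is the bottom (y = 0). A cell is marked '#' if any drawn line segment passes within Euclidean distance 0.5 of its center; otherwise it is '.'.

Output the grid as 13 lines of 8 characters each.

Answer: ........
........
.######.
.#....#.
##....#.
##....#.
##....#.
##....#.
##....#.
##......
##......
........
........

Derivation:
Segment 0: (6,4) -> (6,10)
Segment 1: (6,10) -> (2,10)
Segment 2: (2,10) -> (1,10)
Segment 3: (1,10) -> (1,7)
Segment 4: (1,7) -> (1,2)
Segment 5: (1,2) -> (0,2)
Segment 6: (0,2) -> (0,8)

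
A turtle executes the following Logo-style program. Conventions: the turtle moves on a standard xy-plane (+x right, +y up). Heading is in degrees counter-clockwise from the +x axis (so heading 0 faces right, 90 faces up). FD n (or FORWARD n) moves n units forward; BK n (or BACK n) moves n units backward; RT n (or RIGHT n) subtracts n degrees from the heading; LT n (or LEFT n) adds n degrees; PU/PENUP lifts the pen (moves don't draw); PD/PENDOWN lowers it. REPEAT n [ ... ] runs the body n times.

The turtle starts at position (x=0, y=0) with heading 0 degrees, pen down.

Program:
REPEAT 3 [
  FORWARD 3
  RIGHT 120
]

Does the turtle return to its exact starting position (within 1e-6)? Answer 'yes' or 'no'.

Answer: yes

Derivation:
Executing turtle program step by step:
Start: pos=(0,0), heading=0, pen down
REPEAT 3 [
  -- iteration 1/3 --
  FD 3: (0,0) -> (3,0) [heading=0, draw]
  RT 120: heading 0 -> 240
  -- iteration 2/3 --
  FD 3: (3,0) -> (1.5,-2.598) [heading=240, draw]
  RT 120: heading 240 -> 120
  -- iteration 3/3 --
  FD 3: (1.5,-2.598) -> (0,0) [heading=120, draw]
  RT 120: heading 120 -> 0
]
Final: pos=(0,0), heading=0, 3 segment(s) drawn

Start position: (0, 0)
Final position: (0, 0)
Distance = 0; < 1e-6 -> CLOSED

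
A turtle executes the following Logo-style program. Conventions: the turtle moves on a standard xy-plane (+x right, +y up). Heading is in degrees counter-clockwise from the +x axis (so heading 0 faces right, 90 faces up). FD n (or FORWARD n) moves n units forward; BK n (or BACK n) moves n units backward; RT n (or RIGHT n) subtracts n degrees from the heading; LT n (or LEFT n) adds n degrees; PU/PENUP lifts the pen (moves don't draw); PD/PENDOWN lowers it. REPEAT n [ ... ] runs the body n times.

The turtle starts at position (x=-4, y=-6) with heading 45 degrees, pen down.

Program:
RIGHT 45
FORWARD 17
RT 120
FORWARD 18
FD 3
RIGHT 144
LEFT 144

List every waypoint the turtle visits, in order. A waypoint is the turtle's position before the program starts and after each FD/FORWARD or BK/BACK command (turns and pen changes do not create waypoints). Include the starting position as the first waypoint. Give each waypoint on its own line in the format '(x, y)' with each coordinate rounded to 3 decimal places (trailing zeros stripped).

Executing turtle program step by step:
Start: pos=(-4,-6), heading=45, pen down
RT 45: heading 45 -> 0
FD 17: (-4,-6) -> (13,-6) [heading=0, draw]
RT 120: heading 0 -> 240
FD 18: (13,-6) -> (4,-21.588) [heading=240, draw]
FD 3: (4,-21.588) -> (2.5,-24.187) [heading=240, draw]
RT 144: heading 240 -> 96
LT 144: heading 96 -> 240
Final: pos=(2.5,-24.187), heading=240, 3 segment(s) drawn
Waypoints (4 total):
(-4, -6)
(13, -6)
(4, -21.588)
(2.5, -24.187)

Answer: (-4, -6)
(13, -6)
(4, -21.588)
(2.5, -24.187)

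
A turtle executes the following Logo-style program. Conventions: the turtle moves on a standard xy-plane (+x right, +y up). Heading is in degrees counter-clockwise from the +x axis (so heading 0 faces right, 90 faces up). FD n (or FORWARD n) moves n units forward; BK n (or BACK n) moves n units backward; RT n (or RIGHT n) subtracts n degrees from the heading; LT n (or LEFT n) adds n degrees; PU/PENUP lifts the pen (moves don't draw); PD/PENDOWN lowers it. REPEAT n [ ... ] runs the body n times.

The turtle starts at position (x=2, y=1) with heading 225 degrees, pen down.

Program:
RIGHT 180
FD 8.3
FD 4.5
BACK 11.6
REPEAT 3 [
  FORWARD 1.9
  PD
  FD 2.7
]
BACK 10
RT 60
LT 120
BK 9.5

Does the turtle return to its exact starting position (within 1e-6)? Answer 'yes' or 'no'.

Executing turtle program step by step:
Start: pos=(2,1), heading=225, pen down
RT 180: heading 225 -> 45
FD 8.3: (2,1) -> (7.869,6.869) [heading=45, draw]
FD 4.5: (7.869,6.869) -> (11.051,10.051) [heading=45, draw]
BK 11.6: (11.051,10.051) -> (2.849,1.849) [heading=45, draw]
REPEAT 3 [
  -- iteration 1/3 --
  FD 1.9: (2.849,1.849) -> (4.192,3.192) [heading=45, draw]
  PD: pen down
  FD 2.7: (4.192,3.192) -> (6.101,5.101) [heading=45, draw]
  -- iteration 2/3 --
  FD 1.9: (6.101,5.101) -> (7.445,6.445) [heading=45, draw]
  PD: pen down
  FD 2.7: (7.445,6.445) -> (9.354,8.354) [heading=45, draw]
  -- iteration 3/3 --
  FD 1.9: (9.354,8.354) -> (10.697,9.697) [heading=45, draw]
  PD: pen down
  FD 2.7: (10.697,9.697) -> (12.607,11.607) [heading=45, draw]
]
BK 10: (12.607,11.607) -> (5.536,4.536) [heading=45, draw]
RT 60: heading 45 -> 345
LT 120: heading 345 -> 105
BK 9.5: (5.536,4.536) -> (7.994,-4.641) [heading=105, draw]
Final: pos=(7.994,-4.641), heading=105, 11 segment(s) drawn

Start position: (2, 1)
Final position: (7.994, -4.641)
Distance = 8.231; >= 1e-6 -> NOT closed

Answer: no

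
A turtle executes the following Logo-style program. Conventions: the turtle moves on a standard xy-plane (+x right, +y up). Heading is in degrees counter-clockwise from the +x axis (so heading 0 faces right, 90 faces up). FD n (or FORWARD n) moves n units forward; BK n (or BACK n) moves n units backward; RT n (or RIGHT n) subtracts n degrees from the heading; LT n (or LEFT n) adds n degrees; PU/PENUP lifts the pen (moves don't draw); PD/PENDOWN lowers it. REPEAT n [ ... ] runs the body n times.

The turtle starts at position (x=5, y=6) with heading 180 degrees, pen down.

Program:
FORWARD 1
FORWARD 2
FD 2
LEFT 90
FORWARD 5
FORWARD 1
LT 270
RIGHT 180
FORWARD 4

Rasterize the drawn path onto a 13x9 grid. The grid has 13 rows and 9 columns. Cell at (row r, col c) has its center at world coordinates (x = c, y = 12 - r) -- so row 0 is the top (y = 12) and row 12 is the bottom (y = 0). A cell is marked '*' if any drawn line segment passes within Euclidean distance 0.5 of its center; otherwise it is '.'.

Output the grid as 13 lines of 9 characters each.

Segment 0: (5,6) -> (4,6)
Segment 1: (4,6) -> (2,6)
Segment 2: (2,6) -> (0,6)
Segment 3: (0,6) -> (-0,1)
Segment 4: (-0,1) -> (-0,0)
Segment 5: (-0,0) -> (4,-0)

Answer: .........
.........
.........
.........
.........
.........
******...
*........
*........
*........
*........
*........
*****....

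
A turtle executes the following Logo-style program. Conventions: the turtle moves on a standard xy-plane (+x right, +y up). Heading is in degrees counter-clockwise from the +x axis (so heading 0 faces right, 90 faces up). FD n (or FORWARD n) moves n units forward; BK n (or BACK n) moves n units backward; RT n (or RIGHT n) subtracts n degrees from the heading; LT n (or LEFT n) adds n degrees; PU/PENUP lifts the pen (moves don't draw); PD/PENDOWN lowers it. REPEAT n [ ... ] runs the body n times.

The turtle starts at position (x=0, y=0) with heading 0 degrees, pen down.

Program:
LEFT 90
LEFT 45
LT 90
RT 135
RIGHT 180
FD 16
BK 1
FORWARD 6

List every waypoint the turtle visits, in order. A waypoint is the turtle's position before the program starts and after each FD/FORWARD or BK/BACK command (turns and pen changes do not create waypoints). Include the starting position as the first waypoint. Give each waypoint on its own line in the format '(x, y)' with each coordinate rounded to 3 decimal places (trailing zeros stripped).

Answer: (0, 0)
(0, -16)
(0, -15)
(0, -21)

Derivation:
Executing turtle program step by step:
Start: pos=(0,0), heading=0, pen down
LT 90: heading 0 -> 90
LT 45: heading 90 -> 135
LT 90: heading 135 -> 225
RT 135: heading 225 -> 90
RT 180: heading 90 -> 270
FD 16: (0,0) -> (0,-16) [heading=270, draw]
BK 1: (0,-16) -> (0,-15) [heading=270, draw]
FD 6: (0,-15) -> (0,-21) [heading=270, draw]
Final: pos=(0,-21), heading=270, 3 segment(s) drawn
Waypoints (4 total):
(0, 0)
(0, -16)
(0, -15)
(0, -21)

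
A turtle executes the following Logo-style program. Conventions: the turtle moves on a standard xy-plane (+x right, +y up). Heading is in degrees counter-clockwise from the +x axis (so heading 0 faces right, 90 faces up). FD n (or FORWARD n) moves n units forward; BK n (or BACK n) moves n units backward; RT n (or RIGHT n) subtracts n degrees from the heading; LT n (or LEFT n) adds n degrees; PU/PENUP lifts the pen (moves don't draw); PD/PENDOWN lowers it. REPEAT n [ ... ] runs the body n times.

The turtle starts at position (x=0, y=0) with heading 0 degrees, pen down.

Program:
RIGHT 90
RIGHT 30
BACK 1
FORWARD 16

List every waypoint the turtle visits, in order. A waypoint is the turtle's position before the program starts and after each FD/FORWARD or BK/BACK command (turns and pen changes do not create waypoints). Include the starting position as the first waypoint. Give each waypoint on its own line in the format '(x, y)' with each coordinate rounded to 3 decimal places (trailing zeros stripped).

Executing turtle program step by step:
Start: pos=(0,0), heading=0, pen down
RT 90: heading 0 -> 270
RT 30: heading 270 -> 240
BK 1: (0,0) -> (0.5,0.866) [heading=240, draw]
FD 16: (0.5,0.866) -> (-7.5,-12.99) [heading=240, draw]
Final: pos=(-7.5,-12.99), heading=240, 2 segment(s) drawn
Waypoints (3 total):
(0, 0)
(0.5, 0.866)
(-7.5, -12.99)

Answer: (0, 0)
(0.5, 0.866)
(-7.5, -12.99)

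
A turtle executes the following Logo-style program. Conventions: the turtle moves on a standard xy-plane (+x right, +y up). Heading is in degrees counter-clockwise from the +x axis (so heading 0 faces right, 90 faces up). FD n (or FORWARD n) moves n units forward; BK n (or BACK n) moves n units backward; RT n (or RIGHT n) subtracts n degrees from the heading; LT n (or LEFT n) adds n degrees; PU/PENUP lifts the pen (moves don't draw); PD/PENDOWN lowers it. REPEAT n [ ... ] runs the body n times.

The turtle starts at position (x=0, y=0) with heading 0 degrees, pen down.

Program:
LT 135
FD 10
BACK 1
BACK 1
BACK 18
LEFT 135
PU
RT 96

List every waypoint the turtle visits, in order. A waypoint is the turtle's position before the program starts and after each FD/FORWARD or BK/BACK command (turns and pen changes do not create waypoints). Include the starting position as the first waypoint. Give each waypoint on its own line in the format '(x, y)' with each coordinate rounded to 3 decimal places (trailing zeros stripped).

Answer: (0, 0)
(-7.071, 7.071)
(-6.364, 6.364)
(-5.657, 5.657)
(7.071, -7.071)

Derivation:
Executing turtle program step by step:
Start: pos=(0,0), heading=0, pen down
LT 135: heading 0 -> 135
FD 10: (0,0) -> (-7.071,7.071) [heading=135, draw]
BK 1: (-7.071,7.071) -> (-6.364,6.364) [heading=135, draw]
BK 1: (-6.364,6.364) -> (-5.657,5.657) [heading=135, draw]
BK 18: (-5.657,5.657) -> (7.071,-7.071) [heading=135, draw]
LT 135: heading 135 -> 270
PU: pen up
RT 96: heading 270 -> 174
Final: pos=(7.071,-7.071), heading=174, 4 segment(s) drawn
Waypoints (5 total):
(0, 0)
(-7.071, 7.071)
(-6.364, 6.364)
(-5.657, 5.657)
(7.071, -7.071)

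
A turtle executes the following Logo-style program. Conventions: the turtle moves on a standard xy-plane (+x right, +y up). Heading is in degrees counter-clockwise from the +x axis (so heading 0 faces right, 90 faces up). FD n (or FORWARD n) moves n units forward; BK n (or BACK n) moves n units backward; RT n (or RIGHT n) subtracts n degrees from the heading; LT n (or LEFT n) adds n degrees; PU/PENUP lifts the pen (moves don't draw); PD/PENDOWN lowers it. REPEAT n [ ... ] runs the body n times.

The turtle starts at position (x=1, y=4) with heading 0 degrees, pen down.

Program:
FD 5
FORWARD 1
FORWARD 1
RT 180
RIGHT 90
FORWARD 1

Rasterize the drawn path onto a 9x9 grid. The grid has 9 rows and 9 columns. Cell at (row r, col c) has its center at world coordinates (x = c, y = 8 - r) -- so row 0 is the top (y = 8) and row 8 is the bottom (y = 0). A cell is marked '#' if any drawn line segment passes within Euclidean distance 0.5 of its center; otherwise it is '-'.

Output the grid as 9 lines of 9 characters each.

Answer: ---------
---------
---------
--------#
-########
---------
---------
---------
---------

Derivation:
Segment 0: (1,4) -> (6,4)
Segment 1: (6,4) -> (7,4)
Segment 2: (7,4) -> (8,4)
Segment 3: (8,4) -> (8,5)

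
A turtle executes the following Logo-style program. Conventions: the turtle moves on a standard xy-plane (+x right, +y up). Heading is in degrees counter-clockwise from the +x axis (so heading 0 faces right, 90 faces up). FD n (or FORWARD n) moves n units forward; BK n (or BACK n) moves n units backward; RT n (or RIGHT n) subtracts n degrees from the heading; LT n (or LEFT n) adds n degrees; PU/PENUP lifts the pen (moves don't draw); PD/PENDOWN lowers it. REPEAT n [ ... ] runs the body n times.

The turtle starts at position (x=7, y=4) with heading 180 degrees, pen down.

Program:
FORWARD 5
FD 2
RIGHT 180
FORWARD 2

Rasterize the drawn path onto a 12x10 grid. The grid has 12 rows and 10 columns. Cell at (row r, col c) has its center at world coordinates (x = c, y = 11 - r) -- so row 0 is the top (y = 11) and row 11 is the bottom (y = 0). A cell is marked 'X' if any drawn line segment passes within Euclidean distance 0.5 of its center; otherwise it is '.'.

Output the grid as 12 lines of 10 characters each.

Segment 0: (7,4) -> (2,4)
Segment 1: (2,4) -> (0,4)
Segment 2: (0,4) -> (2,4)

Answer: ..........
..........
..........
..........
..........
..........
..........
XXXXXXXX..
..........
..........
..........
..........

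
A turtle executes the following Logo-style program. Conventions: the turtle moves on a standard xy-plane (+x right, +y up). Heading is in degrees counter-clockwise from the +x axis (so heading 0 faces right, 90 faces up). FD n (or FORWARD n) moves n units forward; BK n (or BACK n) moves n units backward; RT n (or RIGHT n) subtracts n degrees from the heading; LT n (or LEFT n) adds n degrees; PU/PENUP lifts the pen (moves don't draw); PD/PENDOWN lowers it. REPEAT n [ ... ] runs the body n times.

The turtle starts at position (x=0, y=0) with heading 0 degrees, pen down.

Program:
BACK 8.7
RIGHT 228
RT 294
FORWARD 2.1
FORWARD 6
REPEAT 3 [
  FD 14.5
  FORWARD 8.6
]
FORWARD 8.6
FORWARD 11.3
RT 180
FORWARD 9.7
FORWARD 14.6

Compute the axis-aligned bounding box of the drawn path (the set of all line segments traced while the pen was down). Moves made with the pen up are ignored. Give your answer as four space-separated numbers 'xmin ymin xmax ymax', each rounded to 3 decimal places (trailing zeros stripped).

Executing turtle program step by step:
Start: pos=(0,0), heading=0, pen down
BK 8.7: (0,0) -> (-8.7,0) [heading=0, draw]
RT 228: heading 0 -> 132
RT 294: heading 132 -> 198
FD 2.1: (-8.7,0) -> (-10.697,-0.649) [heading=198, draw]
FD 6: (-10.697,-0.649) -> (-16.404,-2.503) [heading=198, draw]
REPEAT 3 [
  -- iteration 1/3 --
  FD 14.5: (-16.404,-2.503) -> (-30.194,-6.984) [heading=198, draw]
  FD 8.6: (-30.194,-6.984) -> (-38.373,-9.641) [heading=198, draw]
  -- iteration 2/3 --
  FD 14.5: (-38.373,-9.641) -> (-52.163,-14.122) [heading=198, draw]
  FD 8.6: (-52.163,-14.122) -> (-60.342,-16.78) [heading=198, draw]
  -- iteration 3/3 --
  FD 14.5: (-60.342,-16.78) -> (-74.133,-21.26) [heading=198, draw]
  FD 8.6: (-74.133,-21.26) -> (-82.312,-23.918) [heading=198, draw]
]
FD 8.6: (-82.312,-23.918) -> (-90.491,-26.575) [heading=198, draw]
FD 11.3: (-90.491,-26.575) -> (-101.238,-30.067) [heading=198, draw]
RT 180: heading 198 -> 18
FD 9.7: (-101.238,-30.067) -> (-92.013,-27.07) [heading=18, draw]
FD 14.6: (-92.013,-27.07) -> (-78.127,-22.558) [heading=18, draw]
Final: pos=(-78.127,-22.558), heading=18, 13 segment(s) drawn

Segment endpoints: x in {-101.238, -92.013, -90.491, -82.312, -78.127, -74.133, -60.342, -52.163, -38.373, -30.194, -16.404, -10.697, -8.7, 0}, y in {-30.067, -27.07, -26.575, -23.918, -22.558, -21.26, -16.78, -14.122, -9.641, -6.984, -2.503, -0.649, 0}
xmin=-101.238, ymin=-30.067, xmax=0, ymax=0

Answer: -101.238 -30.067 0 0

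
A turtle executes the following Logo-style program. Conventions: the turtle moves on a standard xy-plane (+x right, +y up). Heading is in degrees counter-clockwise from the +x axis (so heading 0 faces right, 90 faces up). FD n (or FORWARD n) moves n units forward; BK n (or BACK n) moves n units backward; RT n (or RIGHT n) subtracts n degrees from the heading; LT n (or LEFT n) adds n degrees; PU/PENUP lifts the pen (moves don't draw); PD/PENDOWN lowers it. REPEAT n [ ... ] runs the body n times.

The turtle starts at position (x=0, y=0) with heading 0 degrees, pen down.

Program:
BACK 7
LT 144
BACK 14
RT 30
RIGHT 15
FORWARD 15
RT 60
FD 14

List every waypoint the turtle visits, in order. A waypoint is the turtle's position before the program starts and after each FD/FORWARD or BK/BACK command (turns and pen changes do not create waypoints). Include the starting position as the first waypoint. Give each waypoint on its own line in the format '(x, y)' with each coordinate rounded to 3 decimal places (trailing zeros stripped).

Answer: (0, 0)
(-7, 0)
(4.326, -8.229)
(1.98, 6.586)
(12.86, 15.397)

Derivation:
Executing turtle program step by step:
Start: pos=(0,0), heading=0, pen down
BK 7: (0,0) -> (-7,0) [heading=0, draw]
LT 144: heading 0 -> 144
BK 14: (-7,0) -> (4.326,-8.229) [heading=144, draw]
RT 30: heading 144 -> 114
RT 15: heading 114 -> 99
FD 15: (4.326,-8.229) -> (1.98,6.586) [heading=99, draw]
RT 60: heading 99 -> 39
FD 14: (1.98,6.586) -> (12.86,15.397) [heading=39, draw]
Final: pos=(12.86,15.397), heading=39, 4 segment(s) drawn
Waypoints (5 total):
(0, 0)
(-7, 0)
(4.326, -8.229)
(1.98, 6.586)
(12.86, 15.397)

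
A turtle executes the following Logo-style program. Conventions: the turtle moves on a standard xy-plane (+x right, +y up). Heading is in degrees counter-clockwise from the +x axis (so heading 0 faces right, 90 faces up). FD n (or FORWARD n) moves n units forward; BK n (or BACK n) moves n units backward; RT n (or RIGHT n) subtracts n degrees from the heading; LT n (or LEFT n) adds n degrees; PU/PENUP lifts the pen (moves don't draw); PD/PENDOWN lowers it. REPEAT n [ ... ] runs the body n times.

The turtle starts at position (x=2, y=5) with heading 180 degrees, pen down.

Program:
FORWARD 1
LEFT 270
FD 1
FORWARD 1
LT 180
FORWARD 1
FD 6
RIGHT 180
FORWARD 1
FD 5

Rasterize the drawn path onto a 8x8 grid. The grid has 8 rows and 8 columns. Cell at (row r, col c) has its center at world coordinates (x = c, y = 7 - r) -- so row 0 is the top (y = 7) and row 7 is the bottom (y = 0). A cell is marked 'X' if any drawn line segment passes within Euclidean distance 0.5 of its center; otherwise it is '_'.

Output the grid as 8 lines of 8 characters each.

Segment 0: (2,5) -> (1,5)
Segment 1: (1,5) -> (1,6)
Segment 2: (1,6) -> (1,7)
Segment 3: (1,7) -> (1,6)
Segment 4: (1,6) -> (1,0)
Segment 5: (1,0) -> (1,1)
Segment 6: (1,1) -> (1,6)

Answer: _X______
_X______
_XX_____
_X______
_X______
_X______
_X______
_X______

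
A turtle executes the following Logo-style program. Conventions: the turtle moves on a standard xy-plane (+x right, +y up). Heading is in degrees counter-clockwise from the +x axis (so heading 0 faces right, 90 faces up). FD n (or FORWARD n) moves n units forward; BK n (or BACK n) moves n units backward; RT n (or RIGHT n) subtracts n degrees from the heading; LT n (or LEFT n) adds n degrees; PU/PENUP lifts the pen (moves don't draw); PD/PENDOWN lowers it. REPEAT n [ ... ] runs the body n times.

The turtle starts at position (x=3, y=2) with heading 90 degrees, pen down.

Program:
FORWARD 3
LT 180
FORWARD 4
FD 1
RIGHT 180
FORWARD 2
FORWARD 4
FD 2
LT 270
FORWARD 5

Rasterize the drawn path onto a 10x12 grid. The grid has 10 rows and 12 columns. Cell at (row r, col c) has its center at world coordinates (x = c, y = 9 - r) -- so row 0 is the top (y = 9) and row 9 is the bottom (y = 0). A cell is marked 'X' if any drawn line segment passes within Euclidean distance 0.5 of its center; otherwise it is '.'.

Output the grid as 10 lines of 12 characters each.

Segment 0: (3,2) -> (3,5)
Segment 1: (3,5) -> (3,1)
Segment 2: (3,1) -> (3,0)
Segment 3: (3,0) -> (3,2)
Segment 4: (3,2) -> (3,6)
Segment 5: (3,6) -> (3,8)
Segment 6: (3,8) -> (8,8)

Answer: ............
...XXXXXX...
...X........
...X........
...X........
...X........
...X........
...X........
...X........
...X........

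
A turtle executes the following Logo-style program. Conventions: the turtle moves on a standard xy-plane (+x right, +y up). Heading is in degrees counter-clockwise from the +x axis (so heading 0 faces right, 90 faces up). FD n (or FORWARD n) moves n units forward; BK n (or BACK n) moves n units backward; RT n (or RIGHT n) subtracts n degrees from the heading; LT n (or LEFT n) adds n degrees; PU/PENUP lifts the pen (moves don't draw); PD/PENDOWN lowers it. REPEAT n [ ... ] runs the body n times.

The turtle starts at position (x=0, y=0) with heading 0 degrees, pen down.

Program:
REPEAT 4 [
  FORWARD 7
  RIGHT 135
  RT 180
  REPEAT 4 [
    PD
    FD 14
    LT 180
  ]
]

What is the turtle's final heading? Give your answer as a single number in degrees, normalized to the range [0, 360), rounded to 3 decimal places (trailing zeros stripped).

Answer: 180

Derivation:
Executing turtle program step by step:
Start: pos=(0,0), heading=0, pen down
REPEAT 4 [
  -- iteration 1/4 --
  FD 7: (0,0) -> (7,0) [heading=0, draw]
  RT 135: heading 0 -> 225
  RT 180: heading 225 -> 45
  REPEAT 4 [
    -- iteration 1/4 --
    PD: pen down
    FD 14: (7,0) -> (16.899,9.899) [heading=45, draw]
    LT 180: heading 45 -> 225
    -- iteration 2/4 --
    PD: pen down
    FD 14: (16.899,9.899) -> (7,0) [heading=225, draw]
    LT 180: heading 225 -> 45
    -- iteration 3/4 --
    PD: pen down
    FD 14: (7,0) -> (16.899,9.899) [heading=45, draw]
    LT 180: heading 45 -> 225
    -- iteration 4/4 --
    PD: pen down
    FD 14: (16.899,9.899) -> (7,0) [heading=225, draw]
    LT 180: heading 225 -> 45
  ]
  -- iteration 2/4 --
  FD 7: (7,0) -> (11.95,4.95) [heading=45, draw]
  RT 135: heading 45 -> 270
  RT 180: heading 270 -> 90
  REPEAT 4 [
    -- iteration 1/4 --
    PD: pen down
    FD 14: (11.95,4.95) -> (11.95,18.95) [heading=90, draw]
    LT 180: heading 90 -> 270
    -- iteration 2/4 --
    PD: pen down
    FD 14: (11.95,18.95) -> (11.95,4.95) [heading=270, draw]
    LT 180: heading 270 -> 90
    -- iteration 3/4 --
    PD: pen down
    FD 14: (11.95,4.95) -> (11.95,18.95) [heading=90, draw]
    LT 180: heading 90 -> 270
    -- iteration 4/4 --
    PD: pen down
    FD 14: (11.95,18.95) -> (11.95,4.95) [heading=270, draw]
    LT 180: heading 270 -> 90
  ]
  -- iteration 3/4 --
  FD 7: (11.95,4.95) -> (11.95,11.95) [heading=90, draw]
  RT 135: heading 90 -> 315
  RT 180: heading 315 -> 135
  REPEAT 4 [
    -- iteration 1/4 --
    PD: pen down
    FD 14: (11.95,11.95) -> (2.05,21.849) [heading=135, draw]
    LT 180: heading 135 -> 315
    -- iteration 2/4 --
    PD: pen down
    FD 14: (2.05,21.849) -> (11.95,11.95) [heading=315, draw]
    LT 180: heading 315 -> 135
    -- iteration 3/4 --
    PD: pen down
    FD 14: (11.95,11.95) -> (2.05,21.849) [heading=135, draw]
    LT 180: heading 135 -> 315
    -- iteration 4/4 --
    PD: pen down
    FD 14: (2.05,21.849) -> (11.95,11.95) [heading=315, draw]
    LT 180: heading 315 -> 135
  ]
  -- iteration 4/4 --
  FD 7: (11.95,11.95) -> (7,16.899) [heading=135, draw]
  RT 135: heading 135 -> 0
  RT 180: heading 0 -> 180
  REPEAT 4 [
    -- iteration 1/4 --
    PD: pen down
    FD 14: (7,16.899) -> (-7,16.899) [heading=180, draw]
    LT 180: heading 180 -> 0
    -- iteration 2/4 --
    PD: pen down
    FD 14: (-7,16.899) -> (7,16.899) [heading=0, draw]
    LT 180: heading 0 -> 180
    -- iteration 3/4 --
    PD: pen down
    FD 14: (7,16.899) -> (-7,16.899) [heading=180, draw]
    LT 180: heading 180 -> 0
    -- iteration 4/4 --
    PD: pen down
    FD 14: (-7,16.899) -> (7,16.899) [heading=0, draw]
    LT 180: heading 0 -> 180
  ]
]
Final: pos=(7,16.899), heading=180, 20 segment(s) drawn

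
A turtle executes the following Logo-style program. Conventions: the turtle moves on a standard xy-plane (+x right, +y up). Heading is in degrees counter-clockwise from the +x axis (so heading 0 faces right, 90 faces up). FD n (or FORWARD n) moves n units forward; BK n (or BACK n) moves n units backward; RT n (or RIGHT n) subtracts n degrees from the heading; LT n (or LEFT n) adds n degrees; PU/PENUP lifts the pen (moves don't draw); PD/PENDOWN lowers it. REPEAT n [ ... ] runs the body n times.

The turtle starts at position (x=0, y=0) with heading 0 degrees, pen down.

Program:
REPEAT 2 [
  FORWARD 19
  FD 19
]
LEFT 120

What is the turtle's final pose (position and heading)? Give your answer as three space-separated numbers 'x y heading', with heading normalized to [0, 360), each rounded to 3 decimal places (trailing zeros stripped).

Executing turtle program step by step:
Start: pos=(0,0), heading=0, pen down
REPEAT 2 [
  -- iteration 1/2 --
  FD 19: (0,0) -> (19,0) [heading=0, draw]
  FD 19: (19,0) -> (38,0) [heading=0, draw]
  -- iteration 2/2 --
  FD 19: (38,0) -> (57,0) [heading=0, draw]
  FD 19: (57,0) -> (76,0) [heading=0, draw]
]
LT 120: heading 0 -> 120
Final: pos=(76,0), heading=120, 4 segment(s) drawn

Answer: 76 0 120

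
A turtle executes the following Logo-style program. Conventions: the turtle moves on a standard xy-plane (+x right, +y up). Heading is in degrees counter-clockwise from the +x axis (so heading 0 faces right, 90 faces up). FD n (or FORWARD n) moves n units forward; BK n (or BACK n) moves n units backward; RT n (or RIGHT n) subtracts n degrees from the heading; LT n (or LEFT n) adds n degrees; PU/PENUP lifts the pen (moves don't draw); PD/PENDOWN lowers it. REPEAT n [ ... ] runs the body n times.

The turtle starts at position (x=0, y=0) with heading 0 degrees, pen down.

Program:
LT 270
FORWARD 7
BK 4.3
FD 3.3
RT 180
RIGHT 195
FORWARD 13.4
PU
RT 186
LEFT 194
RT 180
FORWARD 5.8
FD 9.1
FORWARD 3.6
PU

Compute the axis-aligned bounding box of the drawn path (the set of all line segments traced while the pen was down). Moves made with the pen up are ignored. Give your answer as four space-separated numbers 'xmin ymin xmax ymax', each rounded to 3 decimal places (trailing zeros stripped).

Answer: -3.468 -18.943 0 0

Derivation:
Executing turtle program step by step:
Start: pos=(0,0), heading=0, pen down
LT 270: heading 0 -> 270
FD 7: (0,0) -> (0,-7) [heading=270, draw]
BK 4.3: (0,-7) -> (0,-2.7) [heading=270, draw]
FD 3.3: (0,-2.7) -> (0,-6) [heading=270, draw]
RT 180: heading 270 -> 90
RT 195: heading 90 -> 255
FD 13.4: (0,-6) -> (-3.468,-18.943) [heading=255, draw]
PU: pen up
RT 186: heading 255 -> 69
LT 194: heading 69 -> 263
RT 180: heading 263 -> 83
FD 5.8: (-3.468,-18.943) -> (-2.761,-13.187) [heading=83, move]
FD 9.1: (-2.761,-13.187) -> (-1.652,-4.154) [heading=83, move]
FD 3.6: (-1.652,-4.154) -> (-1.214,-0.581) [heading=83, move]
PU: pen up
Final: pos=(-1.214,-0.581), heading=83, 4 segment(s) drawn

Segment endpoints: x in {-3.468, 0, 0, 0, 0}, y in {-18.943, -7, -6, -2.7, 0}
xmin=-3.468, ymin=-18.943, xmax=0, ymax=0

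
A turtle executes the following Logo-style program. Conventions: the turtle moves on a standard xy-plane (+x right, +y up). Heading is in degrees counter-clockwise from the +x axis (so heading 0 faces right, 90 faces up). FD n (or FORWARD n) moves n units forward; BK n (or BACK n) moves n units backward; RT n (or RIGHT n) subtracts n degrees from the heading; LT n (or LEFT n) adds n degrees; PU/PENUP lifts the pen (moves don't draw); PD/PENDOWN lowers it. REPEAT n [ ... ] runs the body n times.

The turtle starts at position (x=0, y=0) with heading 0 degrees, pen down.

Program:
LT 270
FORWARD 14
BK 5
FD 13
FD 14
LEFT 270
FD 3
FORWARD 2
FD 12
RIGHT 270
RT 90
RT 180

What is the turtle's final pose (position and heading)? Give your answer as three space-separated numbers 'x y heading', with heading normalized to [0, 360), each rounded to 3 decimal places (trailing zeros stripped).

Answer: -17 -36 0

Derivation:
Executing turtle program step by step:
Start: pos=(0,0), heading=0, pen down
LT 270: heading 0 -> 270
FD 14: (0,0) -> (0,-14) [heading=270, draw]
BK 5: (0,-14) -> (0,-9) [heading=270, draw]
FD 13: (0,-9) -> (0,-22) [heading=270, draw]
FD 14: (0,-22) -> (0,-36) [heading=270, draw]
LT 270: heading 270 -> 180
FD 3: (0,-36) -> (-3,-36) [heading=180, draw]
FD 2: (-3,-36) -> (-5,-36) [heading=180, draw]
FD 12: (-5,-36) -> (-17,-36) [heading=180, draw]
RT 270: heading 180 -> 270
RT 90: heading 270 -> 180
RT 180: heading 180 -> 0
Final: pos=(-17,-36), heading=0, 7 segment(s) drawn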